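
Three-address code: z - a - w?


Break into single-operator statements:
t1 = z - a
t2 = t1 - w


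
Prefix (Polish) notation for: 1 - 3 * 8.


'*' binds tighter: tree is (- 1 (* 3 8))
Prefix: - 1 * 3 8


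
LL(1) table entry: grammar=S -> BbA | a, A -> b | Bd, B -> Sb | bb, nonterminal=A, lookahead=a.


For [A, a]: 'a' ∈ FIRST(Bd)
Entry: A -> Bd


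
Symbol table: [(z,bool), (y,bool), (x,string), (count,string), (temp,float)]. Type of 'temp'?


Lookup 'temp' → type float


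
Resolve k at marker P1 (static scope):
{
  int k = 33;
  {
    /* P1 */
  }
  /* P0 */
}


P1's block does not declare k; resolves to the enclosing declaration at depth 0
k = 33


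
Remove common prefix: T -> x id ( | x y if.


Common prefix: 'x'
Factored: T -> x T', T' -> id ( | y if


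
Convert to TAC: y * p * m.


Break into single-operator statements:
t1 = y * p
t2 = t1 * m


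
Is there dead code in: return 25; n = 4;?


statement follows a return and is unreachable
Dead: 'n = 4'


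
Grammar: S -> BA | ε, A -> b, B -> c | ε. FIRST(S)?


Per alternative of S: FIRST(BA) = {b, c}; FIRST(ε) = {ε}
FIRST(S) = {b, c, ε}


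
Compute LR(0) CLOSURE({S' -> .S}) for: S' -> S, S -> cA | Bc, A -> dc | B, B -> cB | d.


Start: S' -> .S
For each item with dot before a nonterminal B, add B -> .γ for every B-production
Closure: [S' -> .S, S -> .cA, S -> .Bc, B -> .cB, B -> .d]


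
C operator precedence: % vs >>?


'%' is multiplicative (level 10); '>>' is shift (level 8)
Higher level binds tighter
'%' has higher precedence than '>>'


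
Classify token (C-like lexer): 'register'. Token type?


Pattern: reserved word
Type: KEYWORD


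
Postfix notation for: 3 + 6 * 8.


* has higher precedence, evaluate 6*8 first
Postfix: 3 6 8 * +


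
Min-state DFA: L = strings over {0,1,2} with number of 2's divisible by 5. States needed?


Track (count of 2) mod 5: states 0..4, accept at 0
Minimal DFA: 5 states


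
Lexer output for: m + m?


Scan left to right, longest-match per lexeme
Tokens: ID(m), OP(+), ID(m)


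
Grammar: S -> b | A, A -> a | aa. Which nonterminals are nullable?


A nonterminal is nullable iff some alternative derives ε (directly, or every symbol in it is nullable)
Nullable: {}


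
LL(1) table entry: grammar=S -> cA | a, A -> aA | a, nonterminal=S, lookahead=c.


For [S, c]: 'c' ∈ FIRST(cA)
Entry: S -> cA


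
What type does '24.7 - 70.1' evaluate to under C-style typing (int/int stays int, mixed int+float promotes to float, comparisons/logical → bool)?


Operand types: float - float
Rule: mixed int/float promotes to float; int/int stays int
Result type: float


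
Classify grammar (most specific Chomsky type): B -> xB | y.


Right-linear: every RHS is a terminal or a terminal followed by one nonterminal
Classification: Type 3 (Regular)


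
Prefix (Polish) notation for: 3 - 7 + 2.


left-to-right (same/higher precedence on left): tree is (+ (- 3 7) 2)
Prefix: + - 3 7 2


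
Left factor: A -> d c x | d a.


Common prefix: 'd'
Factored: A -> d A', A' -> c x | a


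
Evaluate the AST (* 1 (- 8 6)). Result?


Evaluate inner: (- 8 6) = 2
Evaluate root: (* 1 2) = 2
Result: 2


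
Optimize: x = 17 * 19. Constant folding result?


17 * 19 = 323 at compile time
Optimized: x = 323


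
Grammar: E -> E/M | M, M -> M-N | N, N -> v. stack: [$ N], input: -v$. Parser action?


'N' (not preceded by M-) is the handle for M -> N
Action: reduce (M -> N)


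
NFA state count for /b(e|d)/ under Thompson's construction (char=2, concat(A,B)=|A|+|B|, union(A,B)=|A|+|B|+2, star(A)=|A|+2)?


Syntax tree has 3 char leaf(s), 1 union(s), 0 star(s)
chars contribute 3×2 = 6; each union adds +2; each star adds +2
Total: 6 + 2 + 0 = 8 states


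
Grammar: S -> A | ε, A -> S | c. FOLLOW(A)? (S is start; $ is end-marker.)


$ ∈ FOLLOW(S). For each A -> αBβ: add FIRST(β)\{ε} to FOLLOW(B); if β nullable, add FOLLOW(A).
FOLLOW(A) = {$}


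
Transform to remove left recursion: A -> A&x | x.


Left-recursive alternatives: A&x; non-recursive: x
Introduce A': A -> xA', A' -> &xA' | ε


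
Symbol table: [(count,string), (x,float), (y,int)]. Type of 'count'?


Lookup 'count' → type string


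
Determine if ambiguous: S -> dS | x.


right-linear, alternatives start with distinct terminals 'd' vs 'x': unique leftmost derivation
Unambiguous


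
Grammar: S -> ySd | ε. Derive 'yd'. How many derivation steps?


Derivation: S => ySd => yd
Steps: 2


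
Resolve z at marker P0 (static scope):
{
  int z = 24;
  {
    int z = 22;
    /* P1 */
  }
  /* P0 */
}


z declared in the same block as P0
z = 24


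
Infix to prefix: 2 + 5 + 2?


left-to-right (same/higher precedence on left): tree is (+ (+ 2 5) 2)
Prefix: + + 2 5 2


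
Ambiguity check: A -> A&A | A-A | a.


'a&a-a' has two parse trees (no precedence encoded between & and -)
Ambiguous


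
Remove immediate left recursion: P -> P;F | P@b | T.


Left-recursive alternatives: P;F, P@b; non-recursive: T
Introduce P': P -> TP', P' -> ;FP' | @bP' | ε


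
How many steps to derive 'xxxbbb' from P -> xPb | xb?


Derivation: P => xPb => xxPbb => xxxbbb
Steps: 3


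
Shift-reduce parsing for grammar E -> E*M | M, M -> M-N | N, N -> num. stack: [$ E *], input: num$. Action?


no handle ('E*' is not any RHS); shift 'num'
Action: shift


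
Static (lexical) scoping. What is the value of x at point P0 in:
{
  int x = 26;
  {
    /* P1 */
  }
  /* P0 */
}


x declared in the same block as P0
x = 26


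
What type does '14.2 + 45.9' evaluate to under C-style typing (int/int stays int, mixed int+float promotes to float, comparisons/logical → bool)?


Operand types: float + float
Rule: mixed int/float promotes to float; int/int stays int
Result type: float


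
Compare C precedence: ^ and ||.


'^' is bitwise XOR (level 4); '||' is logical OR (level 1)
Higher level binds tighter
'^' has higher precedence than '||'


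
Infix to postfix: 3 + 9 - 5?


Left to right (same or higher precedence on left)
Postfix: 3 9 + 5 -


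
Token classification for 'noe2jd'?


Pattern: letter/underscore followed by alphanumerics, not a keyword
Type: IDENTIFIER


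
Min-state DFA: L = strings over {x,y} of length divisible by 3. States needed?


Track length mod 3: states 0..2, accept at 0
Minimal DFA: 3 states


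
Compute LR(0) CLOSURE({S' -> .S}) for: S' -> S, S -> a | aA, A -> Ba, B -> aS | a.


Start: S' -> .S
For each item with dot before a nonterminal B, add B -> .γ for every B-production
Closure: [S' -> .S, S -> .a, S -> .aA]


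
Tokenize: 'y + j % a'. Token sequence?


Scan left to right, longest-match per lexeme
Tokens: ID(y), OP(+), ID(j), OP(%), ID(a)


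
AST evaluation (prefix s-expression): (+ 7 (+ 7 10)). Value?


Evaluate inner: (+ 7 10) = 17
Evaluate root: (+ 7 17) = 24
Result: 24


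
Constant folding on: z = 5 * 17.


5 * 17 = 85 at compile time
Optimized: z = 85


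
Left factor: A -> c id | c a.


Common prefix: 'c'
Factored: A -> c A', A' -> id | a


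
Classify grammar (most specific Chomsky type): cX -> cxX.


LHS has context (more than one symbol) and |LHS| ≤ |RHS|
Classification: Type 1 (Context-Sensitive)


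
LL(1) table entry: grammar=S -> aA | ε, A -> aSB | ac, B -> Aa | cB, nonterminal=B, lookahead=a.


For [B, a]: 'a' ∈ FIRST(Aa)
Entry: B -> Aa


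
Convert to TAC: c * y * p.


Break into single-operator statements:
t1 = c * y
t2 = t1 * p


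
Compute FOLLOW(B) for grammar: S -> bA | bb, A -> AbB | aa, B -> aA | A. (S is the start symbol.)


$ ∈ FOLLOW(S). For each A -> αBβ: add FIRST(β)\{ε} to FOLLOW(B); if β nullable, add FOLLOW(A).
FOLLOW(B) = {$, b}


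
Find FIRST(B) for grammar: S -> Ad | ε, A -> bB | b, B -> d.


Per alternative of B: FIRST(d) = {d}
FIRST(B) = {d}


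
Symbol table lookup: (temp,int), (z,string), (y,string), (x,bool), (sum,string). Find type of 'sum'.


Lookup 'sum' → type string


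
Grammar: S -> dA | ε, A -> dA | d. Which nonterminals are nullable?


A nonterminal is nullable iff some alternative derives ε (directly, or every symbol in it is nullable)
Nullable: {S}


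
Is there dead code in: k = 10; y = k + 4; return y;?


k is read by y's definition; y is returned
No dead code


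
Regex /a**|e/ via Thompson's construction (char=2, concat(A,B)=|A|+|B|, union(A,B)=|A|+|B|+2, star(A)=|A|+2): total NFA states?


Syntax tree has 2 char leaf(s), 1 union(s), 2 star(s)
chars contribute 2×2 = 4; each union adds +2; each star adds +2
Total: 4 + 2 + 4 = 10 states


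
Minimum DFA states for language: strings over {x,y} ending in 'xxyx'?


Track the longest suffix of input matching a prefix of 'xxyx': 5 classes (prefixes of length 0..4)
Minimal DFA: 5 states


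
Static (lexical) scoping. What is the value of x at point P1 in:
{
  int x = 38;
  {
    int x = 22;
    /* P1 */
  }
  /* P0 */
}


x declared in the same block as P1
x = 22


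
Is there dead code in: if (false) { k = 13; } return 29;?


condition is constant false, so the whole block is unreachable
Dead: 'if (false) { k = 13; }'


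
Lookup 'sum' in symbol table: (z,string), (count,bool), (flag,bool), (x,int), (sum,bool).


Lookup 'sum' → type bool


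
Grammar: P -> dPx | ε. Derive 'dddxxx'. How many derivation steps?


Derivation: P => dPx => ddPxx => dddPxxx => dddxxx
Steps: 4


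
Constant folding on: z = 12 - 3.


12 - 3 = 9 at compile time
Optimized: z = 9


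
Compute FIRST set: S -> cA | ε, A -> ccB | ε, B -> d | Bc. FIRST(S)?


Per alternative of S: FIRST(cA) = {c}; FIRST(ε) = {ε}
FIRST(S) = {c, ε}


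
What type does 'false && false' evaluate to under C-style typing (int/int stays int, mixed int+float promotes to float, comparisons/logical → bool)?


Operand types: bool && bool
Rule: logical operators take bool operands and yield bool
Result type: bool


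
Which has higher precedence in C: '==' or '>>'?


'>>' is shift (level 8); '==' is equality (level 6)
Higher level binds tighter
'>>' has higher precedence than '=='


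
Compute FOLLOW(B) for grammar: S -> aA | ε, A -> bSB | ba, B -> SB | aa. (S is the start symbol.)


$ ∈ FOLLOW(S). For each A -> αBβ: add FIRST(β)\{ε} to FOLLOW(B); if β nullable, add FOLLOW(A).
FOLLOW(B) = {$, a}


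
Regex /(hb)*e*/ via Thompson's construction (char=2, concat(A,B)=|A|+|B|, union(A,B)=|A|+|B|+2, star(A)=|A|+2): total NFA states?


Syntax tree has 3 char leaf(s), 0 union(s), 2 star(s)
chars contribute 3×2 = 6; each union adds +2; each star adds +2
Total: 6 + 0 + 4 = 10 states


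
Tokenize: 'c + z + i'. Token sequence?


Scan left to right, longest-match per lexeme
Tokens: ID(c), OP(+), ID(z), OP(+), ID(i)


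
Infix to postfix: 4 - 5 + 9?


Left to right (same or higher precedence on left)
Postfix: 4 5 - 9 +


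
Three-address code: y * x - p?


Break into single-operator statements:
t1 = y * x
t2 = t1 - p


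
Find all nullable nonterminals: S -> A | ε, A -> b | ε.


A nonterminal is nullable iff some alternative derives ε (directly, or every symbol in it is nullable)
Nullable: {A, S}


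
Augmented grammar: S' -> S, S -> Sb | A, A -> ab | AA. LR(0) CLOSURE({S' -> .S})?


Start: S' -> .S
For each item with dot before a nonterminal B, add B -> .γ for every B-production
Closure: [S' -> .S, S -> .Sb, S -> .A, A -> .ab, A -> .AA]


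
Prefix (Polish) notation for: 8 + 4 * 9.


'*' binds tighter: tree is (+ 8 (* 4 9))
Prefix: + 8 * 4 9


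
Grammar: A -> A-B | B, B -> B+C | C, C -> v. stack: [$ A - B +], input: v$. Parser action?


no handle; shift 'v'
Action: shift


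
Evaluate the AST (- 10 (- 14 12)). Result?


Evaluate inner: (- 14 12) = 2
Evaluate root: (- 10 2) = 8
Result: 8


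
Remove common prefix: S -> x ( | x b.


Common prefix: 'x'
Factored: S -> x S', S' -> ( | b


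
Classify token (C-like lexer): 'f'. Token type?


Pattern: letter/underscore followed by alphanumerics, not a keyword
Type: IDENTIFIER


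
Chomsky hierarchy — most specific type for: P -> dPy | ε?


Single nonterminal LHS, but d^n y^n is not regular
Classification: Type 2 (Context-Free)


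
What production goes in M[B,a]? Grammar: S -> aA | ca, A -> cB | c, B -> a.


For [B, a]: 'a' ∈ FIRST(a)
Entry: B -> a


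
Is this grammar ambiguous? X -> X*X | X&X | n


'n*n&n' has two parse trees (no precedence encoded between * and &)
Ambiguous


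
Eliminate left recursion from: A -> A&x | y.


Left-recursive alternatives: A&x; non-recursive: y
Introduce A': A -> yA', A' -> &xA' | ε


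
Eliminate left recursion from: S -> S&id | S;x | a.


Left-recursive alternatives: S&id, S;x; non-recursive: a
Introduce S': S -> aS', S' -> &idS' | ;xS' | ε


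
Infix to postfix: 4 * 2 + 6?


Left to right (same or higher precedence on left)
Postfix: 4 2 * 6 +


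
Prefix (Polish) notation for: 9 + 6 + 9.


left-to-right (same/higher precedence on left): tree is (+ (+ 9 6) 9)
Prefix: + + 9 6 9


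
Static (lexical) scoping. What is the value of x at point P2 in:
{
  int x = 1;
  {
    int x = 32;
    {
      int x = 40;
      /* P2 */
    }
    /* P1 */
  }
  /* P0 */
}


x declared in the same block as P2
x = 40


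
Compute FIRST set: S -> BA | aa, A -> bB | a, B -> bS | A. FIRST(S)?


Per alternative of S: FIRST(BA) = {a, b}; FIRST(aa) = {a}
FIRST(S) = {a, b}


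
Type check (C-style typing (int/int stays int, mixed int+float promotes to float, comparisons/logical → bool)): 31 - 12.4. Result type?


Operand types: int - float
Rule: mixed int/float promotes to float; int/int stays int
Result type: float


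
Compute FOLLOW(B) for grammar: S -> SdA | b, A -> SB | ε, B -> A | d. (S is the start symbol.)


$ ∈ FOLLOW(S). For each A -> αBβ: add FIRST(β)\{ε} to FOLLOW(B); if β nullable, add FOLLOW(A).
FOLLOW(B) = {$, b, d}


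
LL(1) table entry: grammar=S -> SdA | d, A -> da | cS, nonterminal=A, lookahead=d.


For [A, d]: 'd' ∈ FIRST(da)
Entry: A -> da


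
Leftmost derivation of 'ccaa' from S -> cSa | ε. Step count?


Derivation: S => cSa => ccSaa => ccaa
Steps: 3


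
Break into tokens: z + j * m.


Scan left to right, longest-match per lexeme
Tokens: ID(z), OP(+), ID(j), OP(*), ID(m)


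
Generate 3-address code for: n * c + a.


Break into single-operator statements:
t1 = n * c
t2 = t1 + a


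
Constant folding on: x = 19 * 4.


19 * 4 = 76 at compile time
Optimized: x = 76


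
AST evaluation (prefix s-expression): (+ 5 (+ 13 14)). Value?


Evaluate inner: (+ 13 14) = 27
Evaluate root: (+ 5 27) = 32
Result: 32


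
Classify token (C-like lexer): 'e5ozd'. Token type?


Pattern: letter/underscore followed by alphanumerics, not a keyword
Type: IDENTIFIER


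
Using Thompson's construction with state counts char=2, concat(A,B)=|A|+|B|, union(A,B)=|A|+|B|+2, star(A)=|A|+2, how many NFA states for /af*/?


Syntax tree has 2 char leaf(s), 0 union(s), 1 star(s)
chars contribute 2×2 = 4; each union adds +2; each star adds +2
Total: 4 + 0 + 2 = 6 states


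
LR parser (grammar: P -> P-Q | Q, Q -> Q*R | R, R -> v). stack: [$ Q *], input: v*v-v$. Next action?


no handle; shift 'v'
Action: shift


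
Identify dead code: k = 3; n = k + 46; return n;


k is read by n's definition; n is returned
No dead code


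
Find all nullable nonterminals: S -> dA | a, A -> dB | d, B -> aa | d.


A nonterminal is nullable iff some alternative derives ε (directly, or every symbol in it is nullable)
Nullable: {}


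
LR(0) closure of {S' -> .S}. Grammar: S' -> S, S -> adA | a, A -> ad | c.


Start: S' -> .S
For each item with dot before a nonterminal B, add B -> .γ for every B-production
Closure: [S' -> .S, S -> .adA, S -> .a]


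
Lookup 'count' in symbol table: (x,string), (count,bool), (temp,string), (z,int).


Lookup 'count' → type bool


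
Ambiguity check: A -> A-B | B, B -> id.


precedence layered via separate nonterminal B: deterministic
Unambiguous


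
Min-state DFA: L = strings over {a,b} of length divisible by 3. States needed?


Track length mod 3: states 0..2, accept at 0
Minimal DFA: 3 states


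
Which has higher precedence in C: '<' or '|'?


'<' is relational (level 7); '|' is bitwise OR (level 3)
Higher level binds tighter
'<' has higher precedence than '|'


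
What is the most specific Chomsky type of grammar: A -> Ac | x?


Left-linear: every RHS is a terminal or one nonterminal followed by a terminal
Classification: Type 3 (Regular)


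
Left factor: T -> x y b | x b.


Common prefix: 'x'
Factored: T -> x T', T' -> y b | b


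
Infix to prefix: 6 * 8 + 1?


left-to-right (same/higher precedence on left): tree is (+ (* 6 8) 1)
Prefix: + * 6 8 1


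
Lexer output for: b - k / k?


Scan left to right, longest-match per lexeme
Tokens: ID(b), OP(-), ID(k), OP(/), ID(k)


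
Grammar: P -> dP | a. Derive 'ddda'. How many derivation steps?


Derivation: P => dP => ddP => dddP => ddda
Steps: 4


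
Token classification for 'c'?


Pattern: letter/underscore followed by alphanumerics, not a keyword
Type: IDENTIFIER


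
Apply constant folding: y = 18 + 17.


18 + 17 = 35 at compile time
Optimized: y = 35


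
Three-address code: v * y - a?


Break into single-operator statements:
t1 = v * y
t2 = t1 - a


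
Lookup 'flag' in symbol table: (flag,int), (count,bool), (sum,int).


Lookup 'flag' → type int


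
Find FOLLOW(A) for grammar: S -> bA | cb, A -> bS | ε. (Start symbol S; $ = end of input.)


$ ∈ FOLLOW(S). For each A -> αBβ: add FIRST(β)\{ε} to FOLLOW(B); if β nullable, add FOLLOW(A).
FOLLOW(A) = {$}


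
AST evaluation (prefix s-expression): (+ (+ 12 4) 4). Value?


Evaluate inner: (+ 12 4) = 16
Evaluate root: (+ 16 4) = 20
Result: 20


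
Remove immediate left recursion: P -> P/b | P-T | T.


Left-recursive alternatives: P/b, P-T; non-recursive: T
Introduce P': P -> TP', P' -> /bP' | -TP' | ε


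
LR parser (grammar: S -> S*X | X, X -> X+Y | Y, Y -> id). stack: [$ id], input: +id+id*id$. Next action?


'id' on top is the handle for Y -> id
Action: reduce (Y -> id)


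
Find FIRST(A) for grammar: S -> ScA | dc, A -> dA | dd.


Per alternative of A: FIRST(dA) = {d}; FIRST(dd) = {d}
FIRST(A) = {d}


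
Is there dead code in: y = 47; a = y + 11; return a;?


y is read by a's definition; a is returned
No dead code


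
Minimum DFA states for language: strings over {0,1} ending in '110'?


Track the longest suffix of input matching a prefix of '110': 4 classes (prefixes of length 0..3)
Minimal DFA: 4 states


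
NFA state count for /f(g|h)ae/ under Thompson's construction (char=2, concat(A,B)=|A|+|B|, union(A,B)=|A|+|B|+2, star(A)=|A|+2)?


Syntax tree has 5 char leaf(s), 1 union(s), 0 star(s)
chars contribute 5×2 = 10; each union adds +2; each star adds +2
Total: 10 + 2 + 0 = 12 states


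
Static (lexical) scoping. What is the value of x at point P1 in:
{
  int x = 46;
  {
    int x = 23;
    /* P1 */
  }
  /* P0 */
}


x declared in the same block as P1
x = 23


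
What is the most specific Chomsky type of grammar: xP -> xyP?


LHS has context (more than one symbol) and |LHS| ≤ |RHS|
Classification: Type 1 (Context-Sensitive)


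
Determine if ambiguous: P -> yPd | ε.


balanced y^n…d^n: each string has a unique parse
Unambiguous


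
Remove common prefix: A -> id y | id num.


Common prefix: 'id'
Factored: A -> id A', A' -> y | num


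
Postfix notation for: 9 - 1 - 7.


Left to right (same or higher precedence on left)
Postfix: 9 1 - 7 -


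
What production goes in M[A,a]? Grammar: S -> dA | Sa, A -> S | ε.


For [A, a]: ε is nullable and 'a' ∈ FOLLOW(A)
Entry: A -> ε


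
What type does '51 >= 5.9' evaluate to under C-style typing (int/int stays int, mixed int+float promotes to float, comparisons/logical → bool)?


Operand types: int >= float
Rule: comparison yields bool
Result type: bool


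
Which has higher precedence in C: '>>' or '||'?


'>>' is shift (level 8); '||' is logical OR (level 1)
Higher level binds tighter
'>>' has higher precedence than '||'


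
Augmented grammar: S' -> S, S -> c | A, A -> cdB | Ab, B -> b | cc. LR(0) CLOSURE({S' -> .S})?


Start: S' -> .S
For each item with dot before a nonterminal B, add B -> .γ for every B-production
Closure: [S' -> .S, S -> .c, S -> .A, A -> .cdB, A -> .Ab]


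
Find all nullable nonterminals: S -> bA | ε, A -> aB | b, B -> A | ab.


A nonterminal is nullable iff some alternative derives ε (directly, or every symbol in it is nullable)
Nullable: {S}


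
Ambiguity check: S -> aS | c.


right-linear, alternatives start with distinct terminals 'a' vs 'c': unique leftmost derivation
Unambiguous


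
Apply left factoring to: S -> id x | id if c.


Common prefix: 'id'
Factored: S -> id S', S' -> x | if c


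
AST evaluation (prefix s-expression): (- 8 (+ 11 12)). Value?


Evaluate inner: (+ 11 12) = 23
Evaluate root: (- 8 23) = -15
Result: -15


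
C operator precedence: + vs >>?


'+' is additive (level 9); '>>' is shift (level 8)
Higher level binds tighter
'+' has higher precedence than '>>'


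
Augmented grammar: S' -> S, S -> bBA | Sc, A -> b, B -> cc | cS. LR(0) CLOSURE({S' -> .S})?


Start: S' -> .S
For each item with dot before a nonterminal B, add B -> .γ for every B-production
Closure: [S' -> .S, S -> .bBA, S -> .Sc]


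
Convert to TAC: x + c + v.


Break into single-operator statements:
t1 = x + c
t2 = t1 + v


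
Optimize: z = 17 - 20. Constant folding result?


17 - 20 = -3 at compile time
Optimized: z = -3


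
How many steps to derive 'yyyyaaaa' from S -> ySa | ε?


Derivation: S => ySa => yySaa => yyySaaa => yyyySaaaa => yyyyaaaa
Steps: 5


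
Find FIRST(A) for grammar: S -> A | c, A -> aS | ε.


Per alternative of A: FIRST(aS) = {a}; FIRST(ε) = {ε}
FIRST(A) = {a, ε}


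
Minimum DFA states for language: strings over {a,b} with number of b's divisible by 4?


Track (count of b) mod 4: states 0..3, accept at 0
Minimal DFA: 4 states


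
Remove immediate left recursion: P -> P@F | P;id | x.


Left-recursive alternatives: P@F, P;id; non-recursive: x
Introduce P': P -> xP', P' -> @FP' | ;idP' | ε


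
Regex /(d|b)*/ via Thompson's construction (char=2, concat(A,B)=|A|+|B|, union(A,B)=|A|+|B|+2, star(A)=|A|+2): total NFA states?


Syntax tree has 2 char leaf(s), 1 union(s), 1 star(s)
chars contribute 2×2 = 4; each union adds +2; each star adds +2
Total: 4 + 2 + 2 = 8 states


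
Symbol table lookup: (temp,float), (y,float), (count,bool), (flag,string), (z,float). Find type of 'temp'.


Lookup 'temp' → type float


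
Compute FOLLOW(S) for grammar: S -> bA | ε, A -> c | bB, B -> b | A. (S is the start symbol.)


$ ∈ FOLLOW(S). For each A -> αBβ: add FIRST(β)\{ε} to FOLLOW(B); if β nullable, add FOLLOW(A).
FOLLOW(S) = {$}


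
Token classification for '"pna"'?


Pattern: double-quoted sequence
Type: STRING_LITERAL


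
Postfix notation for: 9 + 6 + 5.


Left to right (same or higher precedence on left)
Postfix: 9 6 + 5 +


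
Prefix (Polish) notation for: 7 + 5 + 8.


left-to-right (same/higher precedence on left): tree is (+ (+ 7 5) 8)
Prefix: + + 7 5 8


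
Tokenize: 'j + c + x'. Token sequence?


Scan left to right, longest-match per lexeme
Tokens: ID(j), OP(+), ID(c), OP(+), ID(x)


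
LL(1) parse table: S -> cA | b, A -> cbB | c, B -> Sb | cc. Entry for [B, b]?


For [B, b]: 'b' ∈ FIRST(Sb)
Entry: B -> Sb


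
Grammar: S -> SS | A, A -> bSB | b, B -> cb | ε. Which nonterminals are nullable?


A nonterminal is nullable iff some alternative derives ε (directly, or every symbol in it is nullable)
Nullable: {B}


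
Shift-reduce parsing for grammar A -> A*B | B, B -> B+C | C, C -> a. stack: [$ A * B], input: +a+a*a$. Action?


'+' can extend B; shift to build B -> B+C
Action: shift


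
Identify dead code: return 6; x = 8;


statement follows a return and is unreachable
Dead: 'x = 8'


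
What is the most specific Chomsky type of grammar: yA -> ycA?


LHS has context (more than one symbol) and |LHS| ≤ |RHS|
Classification: Type 1 (Context-Sensitive)


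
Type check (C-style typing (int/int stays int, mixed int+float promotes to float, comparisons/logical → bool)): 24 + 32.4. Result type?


Operand types: int + float
Rule: mixed int/float promotes to float; int/int stays int
Result type: float


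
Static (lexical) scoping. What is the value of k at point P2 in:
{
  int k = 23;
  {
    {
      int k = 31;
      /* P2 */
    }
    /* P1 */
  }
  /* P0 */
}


k declared in the same block as P2
k = 31


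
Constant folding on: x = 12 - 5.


12 - 5 = 7 at compile time
Optimized: x = 7


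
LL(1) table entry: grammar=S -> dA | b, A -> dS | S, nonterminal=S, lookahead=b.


For [S, b]: 'b' ∈ FIRST(b)
Entry: S -> b


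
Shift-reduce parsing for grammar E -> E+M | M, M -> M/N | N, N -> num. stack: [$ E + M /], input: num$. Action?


no handle; shift 'num'
Action: shift


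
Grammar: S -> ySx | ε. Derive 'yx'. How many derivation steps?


Derivation: S => ySx => yx
Steps: 2


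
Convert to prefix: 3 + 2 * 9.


'*' binds tighter: tree is (+ 3 (* 2 9))
Prefix: + 3 * 2 9


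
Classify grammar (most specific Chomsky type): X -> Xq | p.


Left-linear: every RHS is a terminal or one nonterminal followed by a terminal
Classification: Type 3 (Regular)


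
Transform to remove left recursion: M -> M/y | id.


Left-recursive alternatives: M/y; non-recursive: id
Introduce M': M -> idM', M' -> /yM' | ε


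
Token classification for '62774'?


Pattern: digits only
Type: INTEGER_LITERAL


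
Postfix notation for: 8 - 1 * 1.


* has higher precedence, evaluate 1*1 first
Postfix: 8 1 1 * -


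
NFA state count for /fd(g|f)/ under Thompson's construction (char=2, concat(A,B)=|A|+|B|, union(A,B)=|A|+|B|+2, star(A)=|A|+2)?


Syntax tree has 4 char leaf(s), 1 union(s), 0 star(s)
chars contribute 4×2 = 8; each union adds +2; each star adds +2
Total: 8 + 2 + 0 = 10 states


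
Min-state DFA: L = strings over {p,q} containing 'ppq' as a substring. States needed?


KMP-style automaton: 3 progress states + 1 absorbing accept = 4
Minimal DFA: 4 states


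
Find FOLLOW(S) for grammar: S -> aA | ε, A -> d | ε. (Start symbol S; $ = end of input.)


$ ∈ FOLLOW(S). For each A -> αBβ: add FIRST(β)\{ε} to FOLLOW(B); if β nullable, add FOLLOW(A).
FOLLOW(S) = {$}


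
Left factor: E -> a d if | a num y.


Common prefix: 'a'
Factored: E -> a E', E' -> d if | num y


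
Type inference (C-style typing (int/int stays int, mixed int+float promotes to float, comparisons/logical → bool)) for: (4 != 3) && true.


Operand types: bool && bool
Rule: logical operators take bool operands and yield bool
Result type: bool


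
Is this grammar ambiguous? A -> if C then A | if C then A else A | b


dangling else: 'if C then if C then b else b' parses two ways
Ambiguous


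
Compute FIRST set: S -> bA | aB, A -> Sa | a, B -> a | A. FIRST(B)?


Per alternative of B: FIRST(a) = {a}; FIRST(A) = {a, b}
FIRST(B) = {a, b}


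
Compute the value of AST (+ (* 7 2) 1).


Evaluate inner: (* 7 2) = 14
Evaluate root: (+ 14 1) = 15
Result: 15


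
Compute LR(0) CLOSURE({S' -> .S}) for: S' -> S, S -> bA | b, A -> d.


Start: S' -> .S
For each item with dot before a nonterminal B, add B -> .γ for every B-production
Closure: [S' -> .S, S -> .bA, S -> .b]


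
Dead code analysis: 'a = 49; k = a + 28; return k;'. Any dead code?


a is read by k's definition; k is returned
No dead code


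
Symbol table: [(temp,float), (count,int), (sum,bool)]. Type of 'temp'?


Lookup 'temp' → type float


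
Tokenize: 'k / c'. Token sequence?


Scan left to right, longest-match per lexeme
Tokens: ID(k), OP(/), ID(c)


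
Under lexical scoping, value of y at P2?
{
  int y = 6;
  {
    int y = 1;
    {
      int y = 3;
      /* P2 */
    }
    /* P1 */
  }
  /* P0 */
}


y declared in the same block as P2
y = 3


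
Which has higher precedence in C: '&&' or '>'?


'>' is relational (level 7); '&&' is logical AND (level 2)
Higher level binds tighter
'>' has higher precedence than '&&'


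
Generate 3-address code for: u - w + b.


Break into single-operator statements:
t1 = u - w
t2 = t1 + b


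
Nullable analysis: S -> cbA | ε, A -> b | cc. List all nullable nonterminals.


A nonterminal is nullable iff some alternative derives ε (directly, or every symbol in it is nullable)
Nullable: {S}


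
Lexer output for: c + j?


Scan left to right, longest-match per lexeme
Tokens: ID(c), OP(+), ID(j)


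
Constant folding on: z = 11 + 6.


11 + 6 = 17 at compile time
Optimized: z = 17


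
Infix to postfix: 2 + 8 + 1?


Left to right (same or higher precedence on left)
Postfix: 2 8 + 1 +


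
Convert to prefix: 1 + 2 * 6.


'*' binds tighter: tree is (+ 1 (* 2 6))
Prefix: + 1 * 2 6


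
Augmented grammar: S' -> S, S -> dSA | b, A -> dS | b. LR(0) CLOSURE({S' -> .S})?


Start: S' -> .S
For each item with dot before a nonterminal B, add B -> .γ for every B-production
Closure: [S' -> .S, S -> .dSA, S -> .b]


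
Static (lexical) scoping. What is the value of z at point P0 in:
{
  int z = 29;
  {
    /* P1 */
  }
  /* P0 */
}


z declared in the same block as P0
z = 29


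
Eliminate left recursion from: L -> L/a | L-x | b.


Left-recursive alternatives: L/a, L-x; non-recursive: b
Introduce L': L -> bL', L' -> /aL' | -xL' | ε


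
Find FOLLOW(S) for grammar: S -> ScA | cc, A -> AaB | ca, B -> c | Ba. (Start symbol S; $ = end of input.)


$ ∈ FOLLOW(S). For each A -> αBβ: add FIRST(β)\{ε} to FOLLOW(B); if β nullable, add FOLLOW(A).
FOLLOW(S) = {$, c}


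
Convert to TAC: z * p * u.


Break into single-operator statements:
t1 = z * p
t2 = t1 * u


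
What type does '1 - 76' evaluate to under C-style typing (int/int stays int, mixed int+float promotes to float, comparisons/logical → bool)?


Operand types: int - int
Rule: mixed int/float promotes to float; int/int stays int
Result type: int


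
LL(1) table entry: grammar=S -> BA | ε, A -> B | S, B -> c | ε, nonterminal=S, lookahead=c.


For [S, c]: 'c' ∈ FIRST(BA)
Entry: S -> BA


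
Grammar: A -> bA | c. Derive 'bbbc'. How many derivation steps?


Derivation: A => bA => bbA => bbbA => bbbc
Steps: 4


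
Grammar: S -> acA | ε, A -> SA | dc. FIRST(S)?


Per alternative of S: FIRST(acA) = {a}; FIRST(ε) = {ε}
FIRST(S) = {a, ε}


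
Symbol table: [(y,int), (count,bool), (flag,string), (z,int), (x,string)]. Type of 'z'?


Lookup 'z' → type int


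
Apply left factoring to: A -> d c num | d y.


Common prefix: 'd'
Factored: A -> d A', A' -> c num | y


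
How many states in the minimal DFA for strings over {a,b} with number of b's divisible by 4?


Track (count of b) mod 4: states 0..3, accept at 0
Minimal DFA: 4 states


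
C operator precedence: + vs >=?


'+' is additive (level 9); '>=' is relational (level 7)
Higher level binds tighter
'+' has higher precedence than '>='


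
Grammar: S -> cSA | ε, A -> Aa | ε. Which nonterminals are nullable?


A nonterminal is nullable iff some alternative derives ε (directly, or every symbol in it is nullable)
Nullable: {A, S}


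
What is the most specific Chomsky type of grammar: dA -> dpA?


LHS has context (more than one symbol) and |LHS| ≤ |RHS|
Classification: Type 1 (Context-Sensitive)


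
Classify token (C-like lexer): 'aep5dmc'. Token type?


Pattern: letter/underscore followed by alphanumerics, not a keyword
Type: IDENTIFIER


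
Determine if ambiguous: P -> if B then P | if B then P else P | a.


dangling else: 'if B then if B then a else a' parses two ways
Ambiguous


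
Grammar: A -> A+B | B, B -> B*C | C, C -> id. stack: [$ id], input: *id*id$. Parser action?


'id' on top is the handle for C -> id
Action: reduce (C -> id)


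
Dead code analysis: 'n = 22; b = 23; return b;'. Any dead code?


n is assigned but never read
Dead: 'n = 22'


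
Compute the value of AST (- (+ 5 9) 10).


Evaluate inner: (+ 5 9) = 14
Evaluate root: (- 14 10) = 4
Result: 4


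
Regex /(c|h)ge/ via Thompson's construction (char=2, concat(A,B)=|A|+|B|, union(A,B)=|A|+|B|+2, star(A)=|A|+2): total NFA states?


Syntax tree has 4 char leaf(s), 1 union(s), 0 star(s)
chars contribute 4×2 = 8; each union adds +2; each star adds +2
Total: 8 + 2 + 0 = 10 states


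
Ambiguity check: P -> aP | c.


right-linear, alternatives start with distinct terminals 'a' vs 'c': unique leftmost derivation
Unambiguous


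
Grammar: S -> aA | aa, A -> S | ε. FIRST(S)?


Per alternative of S: FIRST(aA) = {a}; FIRST(aa) = {a}
FIRST(S) = {a}


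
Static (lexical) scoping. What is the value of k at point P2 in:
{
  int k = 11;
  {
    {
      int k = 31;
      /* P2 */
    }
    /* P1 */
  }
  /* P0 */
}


k declared in the same block as P2
k = 31


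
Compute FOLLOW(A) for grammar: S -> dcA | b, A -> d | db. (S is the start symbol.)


$ ∈ FOLLOW(S). For each A -> αBβ: add FIRST(β)\{ε} to FOLLOW(B); if β nullable, add FOLLOW(A).
FOLLOW(A) = {$}


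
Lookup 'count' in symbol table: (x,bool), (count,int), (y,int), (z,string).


Lookup 'count' → type int


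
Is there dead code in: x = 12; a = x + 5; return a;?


x is read by a's definition; a is returned
No dead code


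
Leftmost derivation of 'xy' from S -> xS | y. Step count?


Derivation: S => xS => xy
Steps: 2


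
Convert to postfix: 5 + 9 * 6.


* has higher precedence, evaluate 9*6 first
Postfix: 5 9 6 * +


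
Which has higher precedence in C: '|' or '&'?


'&' is bitwise AND (level 5); '|' is bitwise OR (level 3)
Higher level binds tighter
'&' has higher precedence than '|'


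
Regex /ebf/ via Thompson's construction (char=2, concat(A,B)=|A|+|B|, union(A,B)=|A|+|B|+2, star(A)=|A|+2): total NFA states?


Syntax tree has 3 char leaf(s), 0 union(s), 0 star(s)
chars contribute 3×2 = 6; each union adds +2; each star adds +2
Total: 6 + 0 + 0 = 6 states


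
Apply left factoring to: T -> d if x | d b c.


Common prefix: 'd'
Factored: T -> d T', T' -> if x | b c


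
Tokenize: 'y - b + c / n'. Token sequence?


Scan left to right, longest-match per lexeme
Tokens: ID(y), OP(-), ID(b), OP(+), ID(c), OP(/), ID(n)


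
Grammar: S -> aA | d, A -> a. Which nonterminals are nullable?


A nonterminal is nullable iff some alternative derives ε (directly, or every symbol in it is nullable)
Nullable: {}


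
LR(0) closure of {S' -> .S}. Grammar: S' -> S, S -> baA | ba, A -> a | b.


Start: S' -> .S
For each item with dot before a nonterminal B, add B -> .γ for every B-production
Closure: [S' -> .S, S -> .baA, S -> .ba]


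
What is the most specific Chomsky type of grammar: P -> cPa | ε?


Single nonterminal LHS, but c^n a^n is not regular
Classification: Type 2 (Context-Free)


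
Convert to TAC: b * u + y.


Break into single-operator statements:
t1 = b * u
t2 = t1 + y


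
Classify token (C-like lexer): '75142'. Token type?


Pattern: digits only
Type: INTEGER_LITERAL


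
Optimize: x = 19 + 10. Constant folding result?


19 + 10 = 29 at compile time
Optimized: x = 29


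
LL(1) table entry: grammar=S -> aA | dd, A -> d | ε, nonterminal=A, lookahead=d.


For [A, d]: 'd' ∈ FIRST(d)
Entry: A -> d


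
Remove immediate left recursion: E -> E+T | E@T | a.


Left-recursive alternatives: E+T, E@T; non-recursive: a
Introduce E': E -> aE', E' -> +TE' | @TE' | ε


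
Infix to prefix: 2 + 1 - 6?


left-to-right (same/higher precedence on left): tree is (- (+ 2 1) 6)
Prefix: - + 2 1 6


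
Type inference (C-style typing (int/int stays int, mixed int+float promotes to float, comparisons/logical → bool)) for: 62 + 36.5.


Operand types: int + float
Rule: mixed int/float promotes to float; int/int stays int
Result type: float


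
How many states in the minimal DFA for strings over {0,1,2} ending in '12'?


Track the longest suffix of input matching a prefix of '12': 3 classes (prefixes of length 0..2)
Minimal DFA: 3 states


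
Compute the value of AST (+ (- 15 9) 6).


Evaluate inner: (- 15 9) = 6
Evaluate root: (+ 6 6) = 12
Result: 12


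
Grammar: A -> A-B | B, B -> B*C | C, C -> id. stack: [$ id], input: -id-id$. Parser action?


'id' on top is the handle for C -> id
Action: reduce (C -> id)


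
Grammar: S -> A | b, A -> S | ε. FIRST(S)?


Per alternative of S: FIRST(A) = {b, ε}; FIRST(b) = {b}
FIRST(S) = {b, ε}


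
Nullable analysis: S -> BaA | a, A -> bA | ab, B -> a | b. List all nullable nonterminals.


A nonterminal is nullable iff some alternative derives ε (directly, or every symbol in it is nullable)
Nullable: {}


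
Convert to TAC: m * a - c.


Break into single-operator statements:
t1 = m * a
t2 = t1 - c


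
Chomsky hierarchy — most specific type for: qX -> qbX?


LHS has context (more than one symbol) and |LHS| ≤ |RHS|
Classification: Type 1 (Context-Sensitive)


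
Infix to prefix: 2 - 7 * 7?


'*' binds tighter: tree is (- 2 (* 7 7))
Prefix: - 2 * 7 7


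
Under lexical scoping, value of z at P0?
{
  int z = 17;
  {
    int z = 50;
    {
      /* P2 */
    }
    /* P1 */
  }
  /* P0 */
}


z declared in the same block as P0
z = 17


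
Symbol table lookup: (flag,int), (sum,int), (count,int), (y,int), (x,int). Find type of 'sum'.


Lookup 'sum' → type int


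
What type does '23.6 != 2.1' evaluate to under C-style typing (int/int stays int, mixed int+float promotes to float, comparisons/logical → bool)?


Operand types: float != float
Rule: comparison yields bool
Result type: bool


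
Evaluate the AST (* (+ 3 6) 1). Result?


Evaluate inner: (+ 3 6) = 9
Evaluate root: (* 9 1) = 9
Result: 9


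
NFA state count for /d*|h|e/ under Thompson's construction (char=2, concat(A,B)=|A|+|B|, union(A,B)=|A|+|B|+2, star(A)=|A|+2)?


Syntax tree has 3 char leaf(s), 2 union(s), 1 star(s)
chars contribute 3×2 = 6; each union adds +2; each star adds +2
Total: 6 + 4 + 2 = 12 states


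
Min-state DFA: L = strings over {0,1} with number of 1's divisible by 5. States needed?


Track (count of 1) mod 5: states 0..4, accept at 0
Minimal DFA: 5 states


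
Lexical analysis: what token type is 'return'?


Pattern: reserved word
Type: KEYWORD


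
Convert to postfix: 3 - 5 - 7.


Left to right (same or higher precedence on left)
Postfix: 3 5 - 7 -


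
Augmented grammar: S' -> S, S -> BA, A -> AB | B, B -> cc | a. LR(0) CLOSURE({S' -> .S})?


Start: S' -> .S
For each item with dot before a nonterminal B, add B -> .γ for every B-production
Closure: [S' -> .S, S -> .BA, B -> .cc, B -> .a]


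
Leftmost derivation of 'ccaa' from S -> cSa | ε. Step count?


Derivation: S => cSa => ccSaa => ccaa
Steps: 3
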